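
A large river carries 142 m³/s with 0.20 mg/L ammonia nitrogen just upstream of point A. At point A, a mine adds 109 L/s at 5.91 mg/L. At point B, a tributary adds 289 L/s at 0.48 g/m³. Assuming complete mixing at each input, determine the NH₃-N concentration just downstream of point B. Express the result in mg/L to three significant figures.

0.205 mg/L

109 L/s = 0.109 m³/s.
After input A: C = (142·0.2 + 0.109·5.91) / 142.1 = 0.2044 mg/L.
289 L/s = 0.289 m³/s.
After input B: C = (142.1·0.2044 + 0.289·0.48) / 142.4 = 0.2049 mg/L.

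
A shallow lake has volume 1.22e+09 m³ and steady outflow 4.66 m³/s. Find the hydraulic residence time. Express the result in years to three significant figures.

8.30 yr

Q = 4.66 m³/s × 3.156e+07 s/yr = 1.471e+08 m³/yr.
Hydraulic residence time τ = V/Q = 1.22e+09/1.471e+08 = 8.296 yr.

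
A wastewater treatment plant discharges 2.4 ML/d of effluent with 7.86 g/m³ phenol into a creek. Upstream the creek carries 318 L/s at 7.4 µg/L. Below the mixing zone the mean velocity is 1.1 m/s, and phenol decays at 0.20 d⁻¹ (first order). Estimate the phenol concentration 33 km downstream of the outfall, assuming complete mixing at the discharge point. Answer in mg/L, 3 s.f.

2.4 ML/d = 0.02778 m³/s.
318 L/s = 0.318 m³/s.
7.4 µg/L = 0.0074 mg/L.
After complete mixing, C₀ = (0.02778·7.86 + 0.318·0.0074) / 0.3458 = 0.6382 mg/L.
Travel time t = 3.3e+04 m / 1.1 m/s = 3e+04 s = 0.3472 d.
C = 0.6382·exp(−0.20·0.3472) = 0.6382·0.9329 = 0.5954 mg/L.

0.595 mg/L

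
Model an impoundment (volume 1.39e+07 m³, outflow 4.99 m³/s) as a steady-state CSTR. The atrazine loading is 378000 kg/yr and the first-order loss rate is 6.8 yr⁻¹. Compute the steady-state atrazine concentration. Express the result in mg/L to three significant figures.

Outflow Q = 4.99 m³/s × 3.156e+07 s/yr = 1.575e+08 m³/yr.
Steady-state CSTR mass balance: W = Q·C + k·V·C, so C = W/(Q + kV).
Q + kV = 1.575e+08 + 6.8·1.39e+07 = 2.52e+08 m³/yr.
C = 378000/2.52e+08 = 0.0015 kg/m³ = 1.5 mg/L.

1.50 mg/L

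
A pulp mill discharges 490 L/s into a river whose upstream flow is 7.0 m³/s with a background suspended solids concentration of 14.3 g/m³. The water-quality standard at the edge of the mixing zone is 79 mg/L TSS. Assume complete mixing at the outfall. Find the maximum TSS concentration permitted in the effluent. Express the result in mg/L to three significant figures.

490 L/s = 0.49 m³/s.
Mass balance: 79·7.49 = 0.49·Cₑ + 7·14.3.
Cₑ = (591.7 − 100.1) / 0.49 = 1003 mg/L.

1000 mg/L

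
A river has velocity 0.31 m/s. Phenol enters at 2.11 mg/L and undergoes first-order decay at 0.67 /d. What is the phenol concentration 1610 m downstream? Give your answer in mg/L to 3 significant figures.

Travel time t = 1610 m / 0.31 m/s = 1610/0.31 = 5194 s = 0.06011 d.
First-order decay: C = 2.11·exp(−0.67·0.06011) = 2.11·0.9605 = 2.027 mg/L.

2.03 mg/L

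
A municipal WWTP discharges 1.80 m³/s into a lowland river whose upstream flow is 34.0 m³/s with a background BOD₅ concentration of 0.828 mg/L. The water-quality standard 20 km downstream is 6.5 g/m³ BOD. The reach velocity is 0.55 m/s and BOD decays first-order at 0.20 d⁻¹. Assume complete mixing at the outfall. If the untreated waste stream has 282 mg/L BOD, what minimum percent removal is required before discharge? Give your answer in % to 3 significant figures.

Travel time to the compliance point: t = 2e+04/0.55 = 3.636e+04 s = 0.4209 d; decay factor exp(−0.20·0.4209) = 0.9193.
So the concentration just after mixing may be at most 6.5/0.9193 = 7.071 mg/L.
Mass balance: 7.071·35.8 = 1.8·Cₑ + 34·0.828.
Cₑ = (253.1 − 28.15) / 1.8 = 125 mg/L.
Required removal = 1 − 125/282 = 55.68 %.

55.7 %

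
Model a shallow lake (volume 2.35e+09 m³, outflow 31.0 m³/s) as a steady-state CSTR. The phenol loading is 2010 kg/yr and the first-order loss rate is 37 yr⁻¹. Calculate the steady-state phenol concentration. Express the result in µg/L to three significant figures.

Outflow Q = 31.0 m³/s × 3.156e+07 s/yr = 9.783e+08 m³/yr.
Steady-state CSTR mass balance: W = Q·C + k·V·C, so C = W/(Q + kV).
Q + kV = 9.783e+08 + 37·2.35e+09 = 8.793e+10 m³/yr.
C = 2010/8.793e+10 = 2.286e-08 kg/m³ = 2.286e-05 mg/L = 0.02286 µg/L.

0.0229 µg/L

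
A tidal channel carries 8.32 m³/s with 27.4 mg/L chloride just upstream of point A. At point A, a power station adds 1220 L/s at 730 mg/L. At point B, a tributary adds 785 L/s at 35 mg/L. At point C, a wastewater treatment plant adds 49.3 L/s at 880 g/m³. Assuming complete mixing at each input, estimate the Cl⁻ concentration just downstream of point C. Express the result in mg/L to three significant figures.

1220 L/s = 1.22 m³/s.
After input A: C = (8.32·27.4 + 1.22·730) / 9.54 = 117.3 mg/L.
785 L/s = 0.785 m³/s.
After input B: C = (9.54·117.3 + 0.785·35) / 10.33 = 111 mg/L.
49.3 L/s = 0.0493 m³/s.
After input C: C = (10.33·111 + 0.0493·880) / 10.37 = 114.7 mg/L.

115 mg/L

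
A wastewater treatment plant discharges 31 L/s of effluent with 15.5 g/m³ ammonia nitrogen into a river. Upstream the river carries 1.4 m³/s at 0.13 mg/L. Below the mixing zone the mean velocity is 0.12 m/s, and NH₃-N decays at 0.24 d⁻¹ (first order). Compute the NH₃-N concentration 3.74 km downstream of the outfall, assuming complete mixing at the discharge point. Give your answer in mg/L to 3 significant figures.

31 L/s = 0.031 m³/s.
After complete mixing, C₀ = (0.031·15.5 + 1.4·0.13) / 1.431 = 0.463 mg/L.
Travel time t = 3740 m / 0.12 m/s = 3.117e+04 s = 0.3607 d.
C = 0.463·exp(−0.24·0.3607) = 0.463·0.9171 = 0.4246 mg/L.

0.425 mg/L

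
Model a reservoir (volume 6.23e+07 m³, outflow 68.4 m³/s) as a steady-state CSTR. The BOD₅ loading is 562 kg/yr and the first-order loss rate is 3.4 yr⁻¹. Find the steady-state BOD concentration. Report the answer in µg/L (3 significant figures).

0.237 µg/L

Outflow Q = 68.4 m³/s × 3.156e+07 s/yr = 2.159e+09 m³/yr.
Steady-state CSTR mass balance: W = Q·C + k·V·C, so C = W/(Q + kV).
Q + kV = 2.159e+09 + 3.4·6.23e+07 = 2.37e+09 m³/yr.
C = 562/2.37e+09 = 2.371e-07 kg/m³ = 0.0002371 mg/L = 0.2371 µg/L.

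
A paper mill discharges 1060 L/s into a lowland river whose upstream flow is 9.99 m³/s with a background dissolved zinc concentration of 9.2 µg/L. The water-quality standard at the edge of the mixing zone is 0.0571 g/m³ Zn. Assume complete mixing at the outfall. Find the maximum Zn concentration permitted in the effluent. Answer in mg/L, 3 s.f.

0.509 mg/L

1060 L/s = 1.06 m³/s.
9.2 µg/L = 0.0092 mg/L.
Mass balance: 0.0571·11.05 = 1.06·Cₑ + 9.99·0.0092.
Cₑ = (0.631 − 0.09191) / 1.06 = 0.5085 mg/L.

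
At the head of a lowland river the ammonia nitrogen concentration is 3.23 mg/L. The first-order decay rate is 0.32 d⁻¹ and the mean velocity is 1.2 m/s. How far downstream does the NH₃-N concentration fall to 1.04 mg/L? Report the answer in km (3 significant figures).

From C = C₀·e^(−kt), t = ln(C₀/C)/k = ln(3.23/1.04)/0.32 = 1.133/0.32 = 3.541 d.
Distance = v·t = 1.2 m/s × 3.06e+05 s = 3.672e+05 m = 367.2 km.

367 km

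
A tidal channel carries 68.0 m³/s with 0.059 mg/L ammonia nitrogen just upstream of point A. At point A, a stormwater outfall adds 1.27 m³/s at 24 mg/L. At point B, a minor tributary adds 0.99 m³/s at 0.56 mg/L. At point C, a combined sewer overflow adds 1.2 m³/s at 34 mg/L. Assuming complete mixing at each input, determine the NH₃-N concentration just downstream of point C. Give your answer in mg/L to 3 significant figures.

1.06 mg/L

After input A: C = (68·0.059 + 1.27·24) / 69.27 = 0.4979 mg/L.
After input B: C = (69.27·0.4979 + 0.99·0.56) / 70.26 = 0.4988 mg/L.
After input C: C = (70.26·0.4988 + 1.2·34) / 71.46 = 1.061 mg/L.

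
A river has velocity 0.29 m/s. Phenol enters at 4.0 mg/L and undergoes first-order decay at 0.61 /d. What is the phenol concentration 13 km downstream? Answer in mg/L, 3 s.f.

2.91 mg/L

Travel time t = 13 km / 0.29 m/s = 1.3e+04/0.29 = 4.483e+04 s = 0.5188 d.
First-order decay: C = 4.0·exp(−0.61·0.5188) = 4.0·0.7287 = 2.915 mg/L.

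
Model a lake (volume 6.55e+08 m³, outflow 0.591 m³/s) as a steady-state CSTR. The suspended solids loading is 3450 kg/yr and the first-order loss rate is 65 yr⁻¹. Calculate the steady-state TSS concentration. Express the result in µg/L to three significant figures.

0.0810 µg/L

Outflow Q = 0.591 m³/s × 3.156e+07 s/yr = 1.865e+07 m³/yr.
Steady-state CSTR mass balance: W = Q·C + k·V·C, so C = W/(Q + kV).
Q + kV = 1.865e+07 + 65·6.55e+08 = 4.259e+10 m³/yr.
C = 3450/4.259e+10 = 8.1e-08 kg/m³ = 8.1e-05 mg/L = 0.081 µg/L.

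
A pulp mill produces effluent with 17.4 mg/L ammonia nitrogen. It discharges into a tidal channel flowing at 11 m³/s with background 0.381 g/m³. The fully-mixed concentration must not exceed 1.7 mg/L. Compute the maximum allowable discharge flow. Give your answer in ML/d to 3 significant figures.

Mass balance at complete mixing: C_std·(Q_w + Q_r) = Q_w·C_e + Q_r·C_b.
Rearranging, Q_w = Q_r·(C_std − C_b)/(C_e − C_std) = 11·(1.7 − 0.381) / (17.4 − 1.7) = 0.9241 m³/s.
= 79.85 ML/d.

79.8 ML/d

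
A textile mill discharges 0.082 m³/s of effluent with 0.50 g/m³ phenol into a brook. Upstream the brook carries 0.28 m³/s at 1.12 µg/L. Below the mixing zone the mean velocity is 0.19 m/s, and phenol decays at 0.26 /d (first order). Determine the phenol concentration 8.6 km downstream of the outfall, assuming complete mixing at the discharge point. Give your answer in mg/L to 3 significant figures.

0.0996 mg/L

1.12 µg/L = 0.00112 mg/L.
After complete mixing, C₀ = (0.082·0.5 + 0.28·0.00112) / 0.362 = 0.1141 mg/L.
Travel time t = 8600 m / 0.19 m/s = 4.526e+04 s = 0.5239 d.
C = 0.1141·exp(−0.26·0.5239) = 0.1141·0.8727 = 0.09959 mg/L.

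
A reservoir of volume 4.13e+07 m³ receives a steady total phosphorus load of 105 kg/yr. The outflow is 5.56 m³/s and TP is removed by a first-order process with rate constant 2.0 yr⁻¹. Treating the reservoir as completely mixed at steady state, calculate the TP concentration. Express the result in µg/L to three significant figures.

Outflow Q = 5.56 m³/s × 3.156e+07 s/yr = 1.755e+08 m³/yr.
Steady-state CSTR mass balance: W = Q·C + k·V·C, so C = W/(Q + kV).
Q + kV = 1.755e+08 + 2.0·4.13e+07 = 2.581e+08 m³/yr.
C = 105/2.581e+08 = 4.069e-07 kg/m³ = 0.0004069 mg/L = 0.4069 µg/L.

0.407 µg/L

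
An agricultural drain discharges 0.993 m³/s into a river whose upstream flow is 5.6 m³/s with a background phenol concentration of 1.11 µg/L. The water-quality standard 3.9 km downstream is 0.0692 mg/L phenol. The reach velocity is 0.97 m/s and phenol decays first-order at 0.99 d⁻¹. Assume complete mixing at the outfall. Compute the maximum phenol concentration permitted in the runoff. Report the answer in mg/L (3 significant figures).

1.11 µg/L = 0.00111 mg/L.
Travel time to the compliance point: t = 3900/0.97 = 4021 s = 0.04653 d; decay factor exp(−0.99·0.04653) = 0.955.
So the concentration just after mixing may be at most 0.0692/0.955 = 0.07246 mg/L.
Mass balance: 0.07246·6.593 = 0.993·Cₑ + 5.6·0.00111.
Cₑ = (0.4777 − 0.006216) / 0.993 = 0.4749 mg/L.

0.475 mg/L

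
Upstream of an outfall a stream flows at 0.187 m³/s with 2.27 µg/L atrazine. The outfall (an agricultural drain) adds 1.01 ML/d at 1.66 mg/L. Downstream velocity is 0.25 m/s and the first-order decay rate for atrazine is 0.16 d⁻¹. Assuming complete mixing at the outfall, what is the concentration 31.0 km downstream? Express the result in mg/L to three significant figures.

1.01 ML/d = 0.01169 m³/s.
2.27 µg/L = 0.00227 mg/L.
After complete mixing, C₀ = (0.01169·1.66 + 0.187·0.00227) / 0.1987 = 0.0998 mg/L.
Travel time t = 3.1e+04 m / 0.25 m/s = 1.24e+05 s = 1.435 d.
C = 0.0998·exp(−0.16·1.435) = 0.0998·0.7948 = 0.07933 mg/L.

0.0793 mg/L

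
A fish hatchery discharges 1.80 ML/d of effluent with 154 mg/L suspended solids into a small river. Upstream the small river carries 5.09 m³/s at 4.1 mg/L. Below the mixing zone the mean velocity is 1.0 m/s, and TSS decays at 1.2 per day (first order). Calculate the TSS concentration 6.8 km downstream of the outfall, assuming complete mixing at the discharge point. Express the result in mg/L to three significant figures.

1.80 ML/d = 0.02083 m³/s.
After complete mixing, C₀ = (0.02083·154 + 5.09·4.1) / 5.111 = 4.711 mg/L.
Travel time t = 6800 m / 1.0 m/s = 6800 s = 0.0787 d.
C = 4.711·exp(−1.2·0.0787) = 4.711·0.9099 = 4.286 mg/L.

4.29 mg/L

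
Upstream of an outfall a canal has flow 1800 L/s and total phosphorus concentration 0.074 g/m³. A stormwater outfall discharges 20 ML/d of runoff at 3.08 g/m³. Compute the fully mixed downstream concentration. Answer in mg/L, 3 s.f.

20 ML/d = 0.2315 m³/s.
1800 L/s = 1.8 m³/s.
Conservation of mass across the mixing zone: C = (0.2315·3.08 + 1.8·0.074) / (0.2315 + 1.8) = 0.8462/2.031 = 0.4165 mg/L.

0.417 mg/L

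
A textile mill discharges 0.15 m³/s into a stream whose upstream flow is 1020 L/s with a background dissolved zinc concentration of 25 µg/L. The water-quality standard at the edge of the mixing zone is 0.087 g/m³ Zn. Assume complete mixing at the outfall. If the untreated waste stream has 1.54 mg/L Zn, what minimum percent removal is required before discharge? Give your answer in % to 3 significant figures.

67.0 %

1020 L/s = 1.02 m³/s.
25 µg/L = 0.025 mg/L.
Mass balance: 0.087·1.17 = 0.15·Cₑ + 1.02·0.025.
Cₑ = (0.1018 − 0.0255) / 0.15 = 0.5086 mg/L.
Required removal = 1 − 0.5086/1.54 = 66.97 %.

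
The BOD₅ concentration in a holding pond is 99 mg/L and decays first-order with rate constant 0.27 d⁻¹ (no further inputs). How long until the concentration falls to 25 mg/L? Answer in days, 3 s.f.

5.10 d

t = ln(C₀/C)/k = ln(99/25)/0.27 = 1.376/0.27 = 5.097 d.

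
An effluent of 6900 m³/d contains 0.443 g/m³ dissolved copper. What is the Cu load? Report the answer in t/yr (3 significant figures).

1.12 t/yr

6900 m³/d = 0.07986 m³/s.
Mass flux = Q·C = 0.07986 m³/s × 0.443 g/m³ = 0.03538 g/s.
= 0.03538 g/s × 31.56 = 1.116 t/yr.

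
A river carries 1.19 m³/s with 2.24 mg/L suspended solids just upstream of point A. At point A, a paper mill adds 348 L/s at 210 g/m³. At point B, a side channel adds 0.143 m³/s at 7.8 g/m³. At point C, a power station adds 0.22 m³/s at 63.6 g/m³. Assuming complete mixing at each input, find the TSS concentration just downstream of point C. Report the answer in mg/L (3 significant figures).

348 L/s = 0.348 m³/s.
After input A: C = (1.19·2.24 + 0.348·210) / 1.538 = 49.25 mg/L.
After input B: C = (1.538·49.25 + 0.143·7.8) / 1.681 = 45.72 mg/L.
After input C: C = (1.681·45.72 + 0.22·63.6) / 1.901 = 47.79 mg/L.

47.8 mg/L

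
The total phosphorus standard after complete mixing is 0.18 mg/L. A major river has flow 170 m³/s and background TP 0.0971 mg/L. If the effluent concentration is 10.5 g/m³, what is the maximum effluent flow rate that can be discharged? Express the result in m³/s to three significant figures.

Mass balance at complete mixing: C_std·(Q_w + Q_r) = Q_w·C_e + Q_r·C_b.
Rearranging, Q_w = Q_r·(C_std − C_b)/(C_e − C_std) = 170·(0.18 − 0.0971) / (10.5 − 0.18) = 1.366 m³/s.

1.37 m³/s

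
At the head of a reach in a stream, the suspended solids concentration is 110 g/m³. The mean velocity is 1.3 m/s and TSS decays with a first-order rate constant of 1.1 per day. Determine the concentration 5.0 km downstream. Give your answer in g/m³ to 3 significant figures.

105 g/m³

Travel time t = 5.0 km / 1.3 m/s = 5000/1.3 = 3846 s = 0.04452 d.
First-order decay: C = 110·exp(−1.1·0.04452) = 110·0.9522 = 104.7 g/m³.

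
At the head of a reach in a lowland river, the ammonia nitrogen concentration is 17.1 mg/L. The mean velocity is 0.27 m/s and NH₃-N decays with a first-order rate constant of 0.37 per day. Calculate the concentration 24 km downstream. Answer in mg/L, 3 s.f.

11.7 mg/L

Travel time t = 24 km / 0.27 m/s = 2.4e+04/0.27 = 8.889e+04 s = 1.029 d.
First-order decay: C = 17.1·exp(−0.37·1.029) = 17.1·0.6834 = 11.69 mg/L.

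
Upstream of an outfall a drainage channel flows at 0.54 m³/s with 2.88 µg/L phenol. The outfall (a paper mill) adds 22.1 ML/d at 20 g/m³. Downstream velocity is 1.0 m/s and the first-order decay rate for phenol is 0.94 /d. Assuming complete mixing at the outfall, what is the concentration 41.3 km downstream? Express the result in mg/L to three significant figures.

4.10 mg/L

22.1 ML/d = 0.2558 m³/s.
2.88 µg/L = 0.00288 mg/L.
After complete mixing, C₀ = (0.2558·20 + 0.54·0.00288) / 0.7958 = 6.43 mg/L.
Travel time t = 4.13e+04 m / 1.0 m/s = 4.13e+04 s = 0.478 d.
C = 6.43·exp(−0.94·0.478) = 6.43·0.6381 = 4.103 mg/L.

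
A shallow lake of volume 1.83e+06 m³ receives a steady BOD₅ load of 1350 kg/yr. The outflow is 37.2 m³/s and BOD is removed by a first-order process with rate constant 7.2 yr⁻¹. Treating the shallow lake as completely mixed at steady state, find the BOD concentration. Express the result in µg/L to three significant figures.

Outflow Q = 37.2 m³/s × 3.156e+07 s/yr = 1.174e+09 m³/yr.
Steady-state CSTR mass balance: W = Q·C + k·V·C, so C = W/(Q + kV).
Q + kV = 1.174e+09 + 7.2·1.83e+06 = 1.187e+09 m³/yr.
C = 1350/1.187e+09 = 1.137e-06 kg/m³ = 0.001137 mg/L = 1.137 µg/L.

1.14 µg/L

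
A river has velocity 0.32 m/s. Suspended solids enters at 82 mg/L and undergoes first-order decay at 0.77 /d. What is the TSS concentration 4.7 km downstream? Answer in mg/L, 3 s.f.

71.9 mg/L

Travel time t = 4.7 km / 0.32 m/s = 4700/0.32 = 1.469e+04 s = 0.17 d.
First-order decay: C = 82·exp(−0.77·0.17) = 82·0.8773 = 71.94 mg/L.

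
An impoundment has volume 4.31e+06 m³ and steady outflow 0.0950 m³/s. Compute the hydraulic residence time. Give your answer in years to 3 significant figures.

Q = 0.0950 m³/s × 3.156e+07 s/yr = 2.998e+06 m³/yr.
Hydraulic residence time τ = V/Q = 4.31e+06/2.998e+06 = 1.438 yr.

1.44 yr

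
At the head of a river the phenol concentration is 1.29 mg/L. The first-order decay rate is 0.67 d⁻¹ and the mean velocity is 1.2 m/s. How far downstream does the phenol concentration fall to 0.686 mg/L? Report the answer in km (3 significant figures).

97.7 km

From C = C₀·e^(−kt), t = ln(C₀/C)/k = ln(1.29/0.686)/0.67 = 0.6315/0.67 = 0.9426 d.
Distance = v·t = 1.2 m/s × 8.144e+04 s = 9.773e+04 m = 97.73 km.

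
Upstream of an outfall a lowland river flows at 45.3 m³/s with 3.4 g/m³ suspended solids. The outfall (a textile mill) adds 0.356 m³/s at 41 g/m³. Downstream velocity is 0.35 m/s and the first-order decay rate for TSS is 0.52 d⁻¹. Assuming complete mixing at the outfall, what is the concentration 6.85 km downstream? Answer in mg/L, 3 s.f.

After complete mixing, C₀ = (0.356·41 + 45.3·3.4) / 45.66 = 3.693 mg/L.
Travel time t = 6850 m / 0.35 m/s = 1.957e+04 s = 0.2265 d.
C = 3.693·exp(−0.52·0.2265) = 3.693·0.8889 = 3.283 mg/L.

3.28 mg/L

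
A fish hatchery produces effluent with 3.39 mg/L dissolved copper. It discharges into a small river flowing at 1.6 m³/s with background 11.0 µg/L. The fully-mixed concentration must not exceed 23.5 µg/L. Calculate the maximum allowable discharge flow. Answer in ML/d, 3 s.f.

11.0 µg/L = 0.011 mg/L.
23.5 µg/L = 0.0235 mg/L.
Mass balance at complete mixing: C_std·(Q_w + Q_r) = Q_w·C_e + Q_r·C_b.
Rearranging, Q_w = Q_r·(C_std − C_b)/(C_e − C_std) = 1.6·(0.0235 − 0.011) / (3.39 − 0.0235) = 0.005941 m³/s.
= 0.5133 ML/d.

0.513 ML/d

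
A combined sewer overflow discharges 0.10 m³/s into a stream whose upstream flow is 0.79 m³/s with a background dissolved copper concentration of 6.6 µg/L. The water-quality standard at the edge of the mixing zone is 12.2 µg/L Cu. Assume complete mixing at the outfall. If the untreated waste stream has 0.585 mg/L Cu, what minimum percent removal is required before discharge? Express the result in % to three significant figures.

6.6 µg/L = 0.0066 mg/L.
12.2 µg/L = 0.0122 mg/L.
Mass balance: 0.0122·0.89 = 0.1·Cₑ + 0.79·0.0066.
Cₑ = (0.01086 − 0.005214) / 0.1 = 0.05644 mg/L.
Required removal = 1 − 0.05644/0.585 = 90.35 %.

90.4 %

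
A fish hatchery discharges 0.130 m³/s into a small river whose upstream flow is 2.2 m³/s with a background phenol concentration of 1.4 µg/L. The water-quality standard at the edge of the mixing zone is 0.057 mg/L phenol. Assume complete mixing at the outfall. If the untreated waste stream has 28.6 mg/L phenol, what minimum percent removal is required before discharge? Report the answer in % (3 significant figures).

1.4 µg/L = 0.0014 mg/L.
Mass balance: 0.057·2.33 = 0.13·Cₑ + 2.2·0.0014.
Cₑ = (0.1328 − 0.00308) / 0.13 = 0.9979 mg/L.
Required removal = 1 − 0.9979/28.6 = 96.51 %.

96.5 %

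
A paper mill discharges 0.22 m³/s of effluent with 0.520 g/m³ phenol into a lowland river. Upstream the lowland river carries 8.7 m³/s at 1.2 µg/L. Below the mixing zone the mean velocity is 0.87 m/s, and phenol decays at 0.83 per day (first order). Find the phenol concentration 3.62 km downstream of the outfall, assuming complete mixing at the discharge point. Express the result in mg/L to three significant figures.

1.2 µg/L = 0.0012 mg/L.
After complete mixing, C₀ = (0.22·0.52 + 8.7·0.0012) / 8.92 = 0.014 mg/L.
Travel time t = 3620 m / 0.87 m/s = 4161 s = 0.04816 d.
C = 0.014·exp(−0.83·0.04816) = 0.014·0.9608 = 0.01345 mg/L.

0.0134 mg/L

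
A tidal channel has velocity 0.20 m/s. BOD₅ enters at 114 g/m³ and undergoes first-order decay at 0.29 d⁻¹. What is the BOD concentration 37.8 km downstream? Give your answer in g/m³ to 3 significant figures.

Travel time t = 37.8 km / 0.20 m/s = 3.78e+04/0.20 = 1.89e+05 s = 2.188 d.
First-order decay: C = 114·exp(−0.29·2.188) = 114·0.5303 = 60.45 g/m³.

60.5 g/m³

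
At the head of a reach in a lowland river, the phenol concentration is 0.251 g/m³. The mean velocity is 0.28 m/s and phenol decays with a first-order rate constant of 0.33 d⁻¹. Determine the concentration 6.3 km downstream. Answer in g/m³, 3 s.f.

Travel time t = 6.3 km / 0.28 m/s = 6300/0.28 = 2.25e+04 s = 0.2604 d.
First-order decay: C = 0.251·exp(−0.33·0.2604) = 0.251·0.9177 = 0.2303 g/m³.

0.230 g/m³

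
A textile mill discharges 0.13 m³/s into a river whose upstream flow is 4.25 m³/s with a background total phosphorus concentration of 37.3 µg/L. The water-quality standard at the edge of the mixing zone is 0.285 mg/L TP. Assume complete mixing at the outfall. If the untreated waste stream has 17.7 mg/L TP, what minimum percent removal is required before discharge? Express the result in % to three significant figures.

52.6 %

37.3 µg/L = 0.0373 mg/L.
Mass balance: 0.285·4.38 = 0.13·Cₑ + 4.25·0.0373.
Cₑ = (1.248 − 0.1585) / 0.13 = 8.383 mg/L.
Required removal = 1 − 8.383/17.7 = 52.64 %.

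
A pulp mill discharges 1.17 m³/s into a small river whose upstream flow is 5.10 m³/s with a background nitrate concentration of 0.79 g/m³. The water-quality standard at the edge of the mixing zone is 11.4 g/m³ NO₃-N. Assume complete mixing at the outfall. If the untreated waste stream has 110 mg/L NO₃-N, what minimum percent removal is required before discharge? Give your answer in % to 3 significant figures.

47.6 %

Mass balance: 11.4·6.27 = 1.17·Cₑ + 5.1·0.79.
Cₑ = (71.48 − 4.029) / 1.17 = 57.65 mg/L.
Required removal = 1 − 57.65/110 = 47.59 %.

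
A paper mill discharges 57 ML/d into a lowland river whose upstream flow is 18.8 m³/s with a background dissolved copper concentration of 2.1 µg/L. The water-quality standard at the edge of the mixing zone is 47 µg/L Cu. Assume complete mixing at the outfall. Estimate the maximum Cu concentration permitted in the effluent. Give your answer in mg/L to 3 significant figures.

57 ML/d = 0.6597 m³/s.
2.1 µg/L = 0.0021 mg/L.
47 µg/L = 0.047 mg/L.
Mass balance: 0.047·19.46 = 0.6597·Cₑ + 18.8·0.0021.
Cₑ = (0.9146 − 0.03948) / 0.6597 = 1.327 mg/L.

1.33 mg/L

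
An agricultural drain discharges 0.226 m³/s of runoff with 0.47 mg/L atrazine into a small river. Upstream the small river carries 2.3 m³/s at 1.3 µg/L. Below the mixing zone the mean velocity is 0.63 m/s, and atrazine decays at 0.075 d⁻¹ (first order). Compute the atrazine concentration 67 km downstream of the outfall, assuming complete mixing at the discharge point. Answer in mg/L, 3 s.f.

1.3 µg/L = 0.0013 mg/L.
After complete mixing, C₀ = (0.226·0.47 + 2.3·0.0013) / 2.526 = 0.04323 mg/L.
Travel time t = 6.7e+04 m / 0.63 m/s = 1.063e+05 s = 1.231 d.
C = 0.04323·exp(−0.075·1.231) = 0.04323·0.9118 = 0.03942 mg/L.

0.0394 mg/L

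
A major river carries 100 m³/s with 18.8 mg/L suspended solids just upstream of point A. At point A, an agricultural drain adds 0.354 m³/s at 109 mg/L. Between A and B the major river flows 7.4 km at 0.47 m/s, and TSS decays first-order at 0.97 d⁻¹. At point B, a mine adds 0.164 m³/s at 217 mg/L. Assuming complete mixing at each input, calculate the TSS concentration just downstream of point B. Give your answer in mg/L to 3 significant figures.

16.3 mg/L

After input A: C = (100·18.8 + 0.354·109) / 100.4 = 19.12 mg/L.
Over the 7.4 km reach to input B (t = 1.574e+04 s = 0.1822 d), decay gives C = 19.12·exp(−0.97·0.1822) = 16.02 mg/L.
After input B: C = (100.4·16.02 + 0.164·217) / 100.5 = 16.35 mg/L.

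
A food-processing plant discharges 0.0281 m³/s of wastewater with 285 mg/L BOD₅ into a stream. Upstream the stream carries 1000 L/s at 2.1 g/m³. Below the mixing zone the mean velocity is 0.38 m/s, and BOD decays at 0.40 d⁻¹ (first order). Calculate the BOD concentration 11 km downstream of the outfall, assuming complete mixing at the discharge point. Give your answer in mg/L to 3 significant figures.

1000 L/s = 1 m³/s.
After complete mixing, C₀ = (0.0281·285 + 1·2.1) / 1.028 = 9.832 mg/L.
Travel time t = 1.1e+04 m / 0.38 m/s = 2.895e+04 s = 0.335 d.
C = 9.832·exp(−0.40·0.335) = 9.832·0.8746 = 8.599 mg/L.

8.60 mg/L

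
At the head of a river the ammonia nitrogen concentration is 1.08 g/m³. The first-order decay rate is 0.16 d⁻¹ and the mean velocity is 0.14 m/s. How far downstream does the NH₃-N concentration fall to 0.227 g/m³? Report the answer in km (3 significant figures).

From C = C₀·e^(−kt), t = ln(C₀/C)/k = ln(1.08/0.227)/0.16 = 1.56/0.16 = 9.749 d.
Distance = v·t = 0.14 m/s × 8.423e+05 s = 1.179e+05 m = 117.9 km.

118 km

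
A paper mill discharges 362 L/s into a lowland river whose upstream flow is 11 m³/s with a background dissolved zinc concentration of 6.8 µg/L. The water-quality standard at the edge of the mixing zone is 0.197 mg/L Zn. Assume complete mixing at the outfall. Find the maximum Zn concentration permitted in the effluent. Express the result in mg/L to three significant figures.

362 L/s = 0.362 m³/s.
6.8 µg/L = 0.0068 mg/L.
Mass balance: 0.197·11.36 = 0.362·Cₑ + 11·0.0068.
Cₑ = (2.238 − 0.0748) / 0.362 = 5.977 mg/L.

5.98 mg/L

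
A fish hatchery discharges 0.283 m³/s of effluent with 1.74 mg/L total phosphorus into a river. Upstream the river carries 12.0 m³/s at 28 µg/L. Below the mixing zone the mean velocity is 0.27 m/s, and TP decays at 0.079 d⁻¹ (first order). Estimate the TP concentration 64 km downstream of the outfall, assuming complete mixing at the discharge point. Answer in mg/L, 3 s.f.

28 µg/L = 0.028 mg/L.
After complete mixing, C₀ = (0.283·1.74 + 12·0.028) / 12.28 = 0.06744 mg/L.
Travel time t = 6.4e+04 m / 0.27 m/s = 2.37e+05 s = 2.743 d.
C = 0.06744·exp(−0.079·2.743) = 0.06744·0.8051 = 0.0543 mg/L.

0.0543 mg/L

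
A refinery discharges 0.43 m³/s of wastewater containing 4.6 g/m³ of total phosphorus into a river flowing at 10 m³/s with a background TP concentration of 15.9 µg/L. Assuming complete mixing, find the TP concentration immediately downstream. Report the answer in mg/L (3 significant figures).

0.205 mg/L

15.9 µg/L = 0.0159 mg/L.
Flow-weighted mixing gives C = (0.43·4.6 + 10·0.0159) / (0.43 + 10) = 2.137/10.43 = 0.2049 mg/L.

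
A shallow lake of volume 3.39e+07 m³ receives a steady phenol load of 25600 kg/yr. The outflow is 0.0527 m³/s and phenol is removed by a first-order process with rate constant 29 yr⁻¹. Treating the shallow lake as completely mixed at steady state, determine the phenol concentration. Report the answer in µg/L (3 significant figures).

Outflow Q = 0.0527 m³/s × 3.156e+07 s/yr = 1.663e+06 m³/yr.
Steady-state CSTR mass balance: W = Q·C + k·V·C, so C = W/(Q + kV).
Q + kV = 1.663e+06 + 29·3.39e+07 = 9.848e+08 m³/yr.
C = 25600/9.848e+08 = 2.6e-05 kg/m³ = 0.026 mg/L = 26 µg/L.

26.0 µg/L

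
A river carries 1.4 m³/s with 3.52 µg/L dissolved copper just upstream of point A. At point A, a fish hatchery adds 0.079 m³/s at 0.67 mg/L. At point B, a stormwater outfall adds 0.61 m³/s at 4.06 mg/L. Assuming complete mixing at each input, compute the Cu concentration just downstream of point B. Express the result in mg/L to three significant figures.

3.52 µg/L = 0.00352 mg/L.
After input A: C = (1.4·0.00352 + 0.079·0.67) / 1.479 = 0.03912 mg/L.
After input B: C = (1.479·0.03912 + 0.61·4.06) / 2.089 = 1.213 mg/L.

1.21 mg/L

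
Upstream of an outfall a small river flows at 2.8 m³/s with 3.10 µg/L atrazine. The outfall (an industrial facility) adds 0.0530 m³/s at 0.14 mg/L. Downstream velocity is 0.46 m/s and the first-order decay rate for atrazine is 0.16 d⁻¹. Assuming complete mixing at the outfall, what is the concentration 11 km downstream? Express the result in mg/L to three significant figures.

3.10 µg/L = 0.0031 mg/L.
After complete mixing, C₀ = (0.053·0.14 + 2.8·0.0031) / 2.853 = 0.005643 mg/L.
Travel time t = 1.1e+04 m / 0.46 m/s = 2.391e+04 s = 0.2768 d.
C = 0.005643·exp(−0.16·0.2768) = 0.005643·0.9567 = 0.005399 mg/L.

0.00540 mg/L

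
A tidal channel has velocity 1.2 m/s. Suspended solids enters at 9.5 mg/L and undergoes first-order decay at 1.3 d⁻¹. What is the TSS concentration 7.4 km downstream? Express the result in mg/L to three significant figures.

Travel time t = 7.4 km / 1.2 m/s = 7400/1.2 = 6167 s = 0.07137 d.
First-order decay: C = 9.5·exp(−1.3·0.07137) = 9.5·0.9114 = 8.658 mg/L.

8.66 mg/L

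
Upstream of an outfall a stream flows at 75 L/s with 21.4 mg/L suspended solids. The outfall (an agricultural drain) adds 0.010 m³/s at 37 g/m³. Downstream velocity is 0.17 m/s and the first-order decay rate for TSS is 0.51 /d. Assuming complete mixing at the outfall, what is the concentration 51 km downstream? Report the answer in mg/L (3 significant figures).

3.95 mg/L

75 L/s = 0.075 m³/s.
After complete mixing, C₀ = (0.01·37 + 0.075·21.4) / 0.085 = 23.24 mg/L.
Travel time t = 5.1e+04 m / 0.17 m/s = 3e+05 s = 3.472 d.
C = 23.24·exp(−0.51·3.472) = 23.24·0.1702 = 3.954 mg/L.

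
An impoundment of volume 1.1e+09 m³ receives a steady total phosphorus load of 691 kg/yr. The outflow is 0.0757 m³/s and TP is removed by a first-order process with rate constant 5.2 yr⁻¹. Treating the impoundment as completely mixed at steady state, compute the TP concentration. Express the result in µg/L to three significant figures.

Outflow Q = 0.0757 m³/s × 3.156e+07 s/yr = 2.389e+06 m³/yr.
Steady-state CSTR mass balance: W = Q·C + k·V·C, so C = W/(Q + kV).
Q + kV = 2.389e+06 + 5.2·1.1e+09 = 5.722e+09 m³/yr.
C = 691/5.722e+09 = 1.208e-07 kg/m³ = 0.0001208 mg/L = 0.1208 µg/L.

0.121 µg/L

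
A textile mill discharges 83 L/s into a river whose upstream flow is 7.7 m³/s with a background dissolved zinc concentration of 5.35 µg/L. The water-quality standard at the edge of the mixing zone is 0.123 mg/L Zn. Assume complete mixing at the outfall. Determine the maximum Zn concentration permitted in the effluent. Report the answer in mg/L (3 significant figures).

11.0 mg/L

83 L/s = 0.083 m³/s.
5.35 µg/L = 0.00535 mg/L.
Mass balance: 0.123·7.783 = 0.083·Cₑ + 7.7·0.00535.
Cₑ = (0.9573 − 0.04119) / 0.083 = 11.04 mg/L.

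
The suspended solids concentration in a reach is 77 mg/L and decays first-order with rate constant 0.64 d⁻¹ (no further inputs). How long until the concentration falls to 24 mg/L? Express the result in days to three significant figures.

1.82 d

t = ln(C₀/C)/k = ln(77/24)/0.64 = 1.166/0.64 = 1.821 d.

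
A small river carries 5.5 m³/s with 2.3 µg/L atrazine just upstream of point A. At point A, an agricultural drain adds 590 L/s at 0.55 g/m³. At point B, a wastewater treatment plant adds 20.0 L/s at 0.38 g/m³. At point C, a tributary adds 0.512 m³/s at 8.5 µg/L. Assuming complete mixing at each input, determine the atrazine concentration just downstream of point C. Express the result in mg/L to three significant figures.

2.3 µg/L = 0.0023 mg/L.
590 L/s = 0.59 m³/s.
After input A: C = (5.5·0.0023 + 0.59·0.55) / 6.09 = 0.05536 mg/L.
20.0 L/s = 0.02 m³/s.
After input B: C = (6.09·0.05536 + 0.02·0.38) / 6.11 = 0.05642 mg/L.
8.5 µg/L = 0.0085 mg/L.
After input C: C = (6.11·0.05642 + 0.512·0.0085) / 6.622 = 0.05272 mg/L.

0.0527 mg/L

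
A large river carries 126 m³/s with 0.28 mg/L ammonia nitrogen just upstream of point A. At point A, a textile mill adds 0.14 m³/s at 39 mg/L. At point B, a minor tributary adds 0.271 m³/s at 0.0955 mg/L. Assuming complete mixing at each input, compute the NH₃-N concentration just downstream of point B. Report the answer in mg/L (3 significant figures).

0.322 mg/L

After input A: C = (126·0.28 + 0.14·39) / 126.1 = 0.323 mg/L.
After input B: C = (126.1·0.323 + 0.271·0.0955) / 126.4 = 0.3225 mg/L.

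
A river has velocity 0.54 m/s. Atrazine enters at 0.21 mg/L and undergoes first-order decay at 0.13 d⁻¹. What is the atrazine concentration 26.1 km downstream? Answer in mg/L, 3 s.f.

Travel time t = 26.1 km / 0.54 m/s = 2.61e+04/0.54 = 4.833e+04 s = 0.5594 d.
First-order decay: C = 0.21·exp(−0.13·0.5594) = 0.21·0.9299 = 0.1953 mg/L.

0.195 mg/L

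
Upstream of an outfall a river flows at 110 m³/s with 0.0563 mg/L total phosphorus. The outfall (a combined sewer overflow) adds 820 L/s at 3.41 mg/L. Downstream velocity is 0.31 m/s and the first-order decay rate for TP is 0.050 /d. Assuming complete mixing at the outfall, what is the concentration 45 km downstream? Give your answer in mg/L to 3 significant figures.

820 L/s = 0.82 m³/s.
After complete mixing, C₀ = (0.82·3.41 + 110·0.0563) / 110.8 = 0.08112 mg/L.
Travel time t = 4.5e+04 m / 0.31 m/s = 1.452e+05 s = 1.68 d.
C = 0.08112·exp(−0.050·1.68) = 0.08112·0.9194 = 0.07458 mg/L.

0.0746 mg/L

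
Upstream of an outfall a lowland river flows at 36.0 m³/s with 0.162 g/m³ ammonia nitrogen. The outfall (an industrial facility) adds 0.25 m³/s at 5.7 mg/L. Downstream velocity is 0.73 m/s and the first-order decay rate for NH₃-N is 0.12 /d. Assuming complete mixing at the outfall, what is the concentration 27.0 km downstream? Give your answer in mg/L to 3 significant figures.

0.190 mg/L

After complete mixing, C₀ = (0.25·5.7 + 36·0.162) / 36.25 = 0.2002 mg/L.
Travel time t = 2.7e+04 m / 0.73 m/s = 3.699e+04 s = 0.4281 d.
C = 0.2002·exp(−0.12·0.4281) = 0.2002·0.9499 = 0.1902 mg/L.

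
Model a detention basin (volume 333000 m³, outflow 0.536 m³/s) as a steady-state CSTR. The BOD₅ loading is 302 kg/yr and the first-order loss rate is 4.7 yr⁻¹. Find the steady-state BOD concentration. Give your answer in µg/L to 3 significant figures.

16.3 µg/L

Outflow Q = 0.536 m³/s × 3.156e+07 s/yr = 1.691e+07 m³/yr.
Steady-state CSTR mass balance: W = Q·C + k·V·C, so C = W/(Q + kV).
Q + kV = 1.691e+07 + 4.7·333000 = 1.848e+07 m³/yr.
C = 302/1.848e+07 = 1.634e-05 kg/m³ = 0.01634 mg/L = 16.34 µg/L.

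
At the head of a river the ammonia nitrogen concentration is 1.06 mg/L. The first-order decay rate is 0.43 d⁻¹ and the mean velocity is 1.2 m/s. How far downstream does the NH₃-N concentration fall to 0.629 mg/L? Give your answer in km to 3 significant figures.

From C = C₀·e^(−kt), t = ln(C₀/C)/k = ln(1.06/0.629)/0.43 = 0.5219/0.43 = 1.214 d.
Distance = v·t = 1.2 m/s × 1.049e+05 s = 1.258e+05 m = 125.8 km.

126 km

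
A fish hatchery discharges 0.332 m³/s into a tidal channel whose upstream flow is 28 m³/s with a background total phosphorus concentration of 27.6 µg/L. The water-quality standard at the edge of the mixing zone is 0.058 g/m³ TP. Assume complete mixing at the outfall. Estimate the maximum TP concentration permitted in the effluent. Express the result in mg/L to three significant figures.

27.6 µg/L = 0.0276 mg/L.
Mass balance: 0.058·28.33 = 0.332·Cₑ + 28·0.0276.
Cₑ = (1.643 − 0.7728) / 0.332 = 2.622 mg/L.

2.62 mg/L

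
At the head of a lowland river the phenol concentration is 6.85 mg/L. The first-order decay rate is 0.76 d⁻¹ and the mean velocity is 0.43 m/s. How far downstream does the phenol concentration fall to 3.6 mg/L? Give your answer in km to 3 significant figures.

From C = C₀·e^(−kt), t = ln(C₀/C)/k = ln(6.85/3.6)/0.76 = 0.6433/0.76 = 0.8465 d.
Distance = v·t = 0.43 m/s × 7.313e+04 s = 3.145e+04 m = 31.45 km.

31.4 km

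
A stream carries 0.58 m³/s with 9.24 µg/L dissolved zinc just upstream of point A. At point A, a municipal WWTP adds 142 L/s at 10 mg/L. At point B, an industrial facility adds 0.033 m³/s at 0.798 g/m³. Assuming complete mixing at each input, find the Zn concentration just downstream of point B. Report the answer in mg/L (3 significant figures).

1.92 mg/L

9.24 µg/L = 0.00924 mg/L.
142 L/s = 0.142 m³/s.
After input A: C = (0.58·0.00924 + 0.142·10) / 0.722 = 1.974 mg/L.
After input B: C = (0.722·1.974 + 0.033·0.798) / 0.755 = 1.923 mg/L.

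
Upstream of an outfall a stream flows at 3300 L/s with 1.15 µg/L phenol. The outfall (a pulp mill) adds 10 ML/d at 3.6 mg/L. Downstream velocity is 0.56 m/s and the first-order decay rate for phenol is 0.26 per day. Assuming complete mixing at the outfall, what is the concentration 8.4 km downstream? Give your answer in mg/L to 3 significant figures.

10 ML/d = 0.1157 m³/s.
3300 L/s = 3.3 m³/s.
1.15 µg/L = 0.00115 mg/L.
After complete mixing, C₀ = (0.1157·3.6 + 3.3·0.00115) / 3.416 = 0.1231 mg/L.
Travel time t = 8400 m / 0.56 m/s = 1.5e+04 s = 0.1736 d.
C = 0.1231·exp(−0.26·0.1736) = 0.1231·0.9559 = 0.1177 mg/L.

0.118 mg/L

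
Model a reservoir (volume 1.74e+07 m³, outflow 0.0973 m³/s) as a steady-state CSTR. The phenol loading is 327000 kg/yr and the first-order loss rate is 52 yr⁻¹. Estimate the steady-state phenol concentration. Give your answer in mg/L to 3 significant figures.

Outflow Q = 0.0973 m³/s × 3.156e+07 s/yr = 3.071e+06 m³/yr.
Steady-state CSTR mass balance: W = Q·C + k·V·C, so C = W/(Q + kV).
Q + kV = 3.071e+06 + 52·1.74e+07 = 9.079e+08 m³/yr.
C = 327000/9.079e+08 = 0.0003602 kg/m³ = 0.3602 mg/L.

0.360 mg/L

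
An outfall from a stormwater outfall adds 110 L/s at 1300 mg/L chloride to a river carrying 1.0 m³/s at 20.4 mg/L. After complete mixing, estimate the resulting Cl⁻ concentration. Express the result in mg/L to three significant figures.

110 L/s = 0.11 m³/s.
Conservation of mass across the mixing zone: C = (0.11·1300 + 1·20.4) / (0.11 + 1) = 163.4/1.11 = 147.2 mg/L.

147 mg/L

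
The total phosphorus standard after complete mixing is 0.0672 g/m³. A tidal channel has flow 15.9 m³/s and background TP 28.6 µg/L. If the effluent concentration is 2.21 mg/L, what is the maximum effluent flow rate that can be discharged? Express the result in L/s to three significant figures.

28.6 µg/L = 0.0286 mg/L.
Mass balance at complete mixing: C_std·(Q_w + Q_r) = Q_w·C_e + Q_r·C_b.
Rearranging, Q_w = Q_r·(C_std − C_b)/(C_e − C_std) = 15.9·(0.0672 − 0.0286) / (2.21 − 0.0672) = 0.2864 m³/s.
= 286.4 L/s.

286 L/s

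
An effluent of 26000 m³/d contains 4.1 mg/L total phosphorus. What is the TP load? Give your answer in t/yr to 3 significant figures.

38.9 t/yr

26000 m³/d = 0.3009 m³/s.
Mass flux = Q·C = 0.3009 m³/s × 4.1 g/m³ = 1.234 g/s.
= 1.234 g/s × 31.56 = 38.94 t/yr.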